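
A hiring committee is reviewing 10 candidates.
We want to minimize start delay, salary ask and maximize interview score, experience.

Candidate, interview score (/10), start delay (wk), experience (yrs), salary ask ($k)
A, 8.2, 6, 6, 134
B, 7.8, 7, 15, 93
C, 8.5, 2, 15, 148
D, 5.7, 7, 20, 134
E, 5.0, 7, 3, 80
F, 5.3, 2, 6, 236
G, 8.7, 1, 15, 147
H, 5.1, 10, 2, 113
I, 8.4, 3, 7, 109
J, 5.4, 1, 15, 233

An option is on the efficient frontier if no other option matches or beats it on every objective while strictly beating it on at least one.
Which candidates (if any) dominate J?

G: interview score 8.7≥5.4, start delay 1≤1, experience 15≥15, salary ask 147≤233 — dominates J.
Others (A, B, C, D, E, F, H, I) are each worse than J on at least one objective.

G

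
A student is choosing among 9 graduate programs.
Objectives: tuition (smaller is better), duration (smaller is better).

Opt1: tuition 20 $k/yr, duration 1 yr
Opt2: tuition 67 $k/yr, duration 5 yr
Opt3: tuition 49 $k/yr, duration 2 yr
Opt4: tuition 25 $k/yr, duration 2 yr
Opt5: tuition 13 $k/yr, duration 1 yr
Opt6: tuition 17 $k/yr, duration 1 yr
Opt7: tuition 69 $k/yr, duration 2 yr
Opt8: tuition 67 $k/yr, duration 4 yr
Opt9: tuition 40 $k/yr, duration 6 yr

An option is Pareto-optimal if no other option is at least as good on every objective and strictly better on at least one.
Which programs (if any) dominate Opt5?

none

Opt1: worse on tuition (20 vs 13).
Opt2: worse on tuition (67 vs 13).
Opt3: worse on tuition (49 vs 13).
Opt4: worse on tuition (25 vs 13).
Opt6: worse on tuition (17 vs 13).
Opt7: worse on tuition (69 vs 13).
Opt8: worse on tuition (67 vs 13).
Opt9: worse on tuition (40 vs 13).
No option dominates Opt5.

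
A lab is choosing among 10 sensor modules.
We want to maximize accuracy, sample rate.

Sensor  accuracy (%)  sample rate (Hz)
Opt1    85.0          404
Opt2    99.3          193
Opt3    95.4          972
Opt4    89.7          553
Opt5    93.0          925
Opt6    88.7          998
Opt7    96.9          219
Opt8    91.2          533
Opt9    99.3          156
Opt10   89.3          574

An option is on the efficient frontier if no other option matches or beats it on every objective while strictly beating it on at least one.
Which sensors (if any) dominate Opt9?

Opt2

Opt2: accuracy 99.3≥99.3, sample rate 193≥156 — dominates Opt9.
Others (Opt1, Opt3, Opt4, Opt5, Opt6, Opt7, Opt8, Opt10) are each worse than Opt9 on at least one objective.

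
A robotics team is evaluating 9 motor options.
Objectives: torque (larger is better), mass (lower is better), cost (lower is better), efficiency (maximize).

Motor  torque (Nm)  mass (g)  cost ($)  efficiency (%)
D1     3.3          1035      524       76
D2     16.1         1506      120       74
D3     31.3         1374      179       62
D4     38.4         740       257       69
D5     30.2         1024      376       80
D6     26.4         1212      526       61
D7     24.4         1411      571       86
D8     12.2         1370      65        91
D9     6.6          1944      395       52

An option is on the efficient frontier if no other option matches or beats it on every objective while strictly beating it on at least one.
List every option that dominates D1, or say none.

D5

D5: torque 30.2≥3.3, mass 1024≤1035, cost 376≤524, efficiency 80≥76 — dominates D1.
Others (D2, D3, D4, D6, D7, D8, D9) are each worse than D1 on at least one objective.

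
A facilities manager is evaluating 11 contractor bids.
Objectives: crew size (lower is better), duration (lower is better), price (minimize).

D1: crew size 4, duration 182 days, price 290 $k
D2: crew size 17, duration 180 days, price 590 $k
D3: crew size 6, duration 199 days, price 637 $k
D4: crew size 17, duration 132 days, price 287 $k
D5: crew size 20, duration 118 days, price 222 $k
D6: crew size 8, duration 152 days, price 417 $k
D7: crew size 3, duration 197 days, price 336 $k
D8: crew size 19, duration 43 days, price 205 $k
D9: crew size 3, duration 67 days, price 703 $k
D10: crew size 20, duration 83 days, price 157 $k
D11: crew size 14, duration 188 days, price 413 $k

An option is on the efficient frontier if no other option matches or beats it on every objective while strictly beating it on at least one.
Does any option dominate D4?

D1: worse on duration (182 vs 132).
D2: worse on duration (180 vs 132).
D3: worse on duration (199 vs 132).
D5: worse on crew size (20 vs 17).
D6: worse on duration (152 vs 132).
D7: worse on duration (197 vs 132).
D8: worse on crew size (19 vs 17).
D9: worse on price (703 vs 287).
D10: worse on crew size (20 vs 17).
D11: worse on duration (188 vs 132).
No option is at least as good as D4 on every objective and strictly better on one.

No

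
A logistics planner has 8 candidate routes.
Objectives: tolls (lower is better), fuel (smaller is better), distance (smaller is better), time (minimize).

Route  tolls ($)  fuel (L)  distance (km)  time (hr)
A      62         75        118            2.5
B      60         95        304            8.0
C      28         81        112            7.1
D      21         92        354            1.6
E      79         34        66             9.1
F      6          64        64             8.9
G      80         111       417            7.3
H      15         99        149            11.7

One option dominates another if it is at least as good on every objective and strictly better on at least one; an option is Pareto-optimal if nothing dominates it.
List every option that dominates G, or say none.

A, C, D

A: tolls 62≤80, fuel 75≤111, distance 118≤417, time 2.5≤7.3 — dominates G.
C: tolls 28≤80, fuel 81≤111, distance 112≤417, time 7.1≤7.3 — dominates G.
D: tolls 21≤80, fuel 92≤111, distance 354≤417, time 1.6≤7.3 — dominates G.
Others (B, E, F, H) are each worse than G on at least one objective.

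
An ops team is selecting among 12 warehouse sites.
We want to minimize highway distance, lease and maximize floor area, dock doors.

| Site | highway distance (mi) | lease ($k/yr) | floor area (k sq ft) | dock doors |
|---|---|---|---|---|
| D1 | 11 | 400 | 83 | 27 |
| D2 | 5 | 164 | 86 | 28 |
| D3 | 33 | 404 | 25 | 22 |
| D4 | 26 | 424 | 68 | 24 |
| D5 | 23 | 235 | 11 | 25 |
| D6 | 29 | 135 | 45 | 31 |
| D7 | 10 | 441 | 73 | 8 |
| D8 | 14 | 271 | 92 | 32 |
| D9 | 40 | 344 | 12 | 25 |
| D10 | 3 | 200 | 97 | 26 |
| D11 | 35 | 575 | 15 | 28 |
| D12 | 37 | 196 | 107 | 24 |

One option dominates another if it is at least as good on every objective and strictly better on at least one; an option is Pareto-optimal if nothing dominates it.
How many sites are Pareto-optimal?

5

D1: dominated by D2 (highway distance 5≤11, lease 164≤400, floor area 86≥83, dock doors 28≥27).
D2: not dominated.
D3: dominated by D1 (highway distance 11≤33, lease 400≤404, floor area 83≥25, dock doors 27≥22).
D4: dominated by D1 (highway distance 11≤26, lease 400≤424, floor area 83≥68, dock doors 27≥24).
D5: dominated by D2 (highway distance 5≤23, lease 164≤235, floor area 86≥11, dock doors 28≥25).
D6: not dominated (best lease).
D7: dominated by D2 (highway distance 5≤10, lease 164≤441, floor area 86≥73, dock doors 28≥8).
D8: not dominated (best dock doors).
D9: dominated by D2 (highway distance 5≤40, lease 164≤344, floor area 86≥12, dock doors 28≥25).
D10: not dominated (best highway distance).
D11: dominated by D2 (highway distance 5≤35, lease 164≤575, floor area 86≥15, dock doors 28≥28).
D12: not dominated (best floor area).
Pareto-optimal: D2, D6, D8, D10, D12 → 5.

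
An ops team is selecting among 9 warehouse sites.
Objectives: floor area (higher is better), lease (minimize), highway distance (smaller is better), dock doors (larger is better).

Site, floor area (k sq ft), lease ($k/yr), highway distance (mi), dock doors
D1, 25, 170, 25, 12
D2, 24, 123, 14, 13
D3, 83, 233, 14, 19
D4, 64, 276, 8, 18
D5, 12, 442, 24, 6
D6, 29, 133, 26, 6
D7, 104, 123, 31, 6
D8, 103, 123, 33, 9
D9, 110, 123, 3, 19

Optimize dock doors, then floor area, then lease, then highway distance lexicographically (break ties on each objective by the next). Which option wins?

First maximize dock doors: best is 19, kept {D3, D9}.
Then maximize floor area: best is 110, kept {D9}.

D9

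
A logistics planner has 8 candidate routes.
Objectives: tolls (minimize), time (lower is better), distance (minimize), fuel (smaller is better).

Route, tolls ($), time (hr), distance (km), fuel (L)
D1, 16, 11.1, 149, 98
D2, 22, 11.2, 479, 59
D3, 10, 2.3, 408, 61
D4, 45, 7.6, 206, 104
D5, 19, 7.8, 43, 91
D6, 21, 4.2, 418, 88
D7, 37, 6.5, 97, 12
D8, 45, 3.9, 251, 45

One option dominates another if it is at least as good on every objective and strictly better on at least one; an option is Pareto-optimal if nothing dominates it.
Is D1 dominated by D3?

No

D3 vs D1: D3 is worse on distance (408 vs 149), so it does not dominate D1.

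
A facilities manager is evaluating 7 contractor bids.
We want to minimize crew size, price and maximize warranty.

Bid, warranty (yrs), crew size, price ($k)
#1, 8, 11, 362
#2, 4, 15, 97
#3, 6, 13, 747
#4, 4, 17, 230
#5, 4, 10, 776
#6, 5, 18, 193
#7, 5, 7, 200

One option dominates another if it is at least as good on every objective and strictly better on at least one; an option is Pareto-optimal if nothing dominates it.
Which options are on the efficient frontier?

#1, #2, #6, #7

#1: not dominated (best warranty).
#2: not dominated (best price).
#3: dominated by #1 (warranty 8≥6, crew size 11≤13, price 362≤747).
#4: dominated by #2 (warranty 4≥4, crew size 15≤17, price 97≤230).
#5: dominated by #7 (warranty 5≥4, crew size 7≤10, price 200≤776).
#6: not dominated.
#7: not dominated (best crew size).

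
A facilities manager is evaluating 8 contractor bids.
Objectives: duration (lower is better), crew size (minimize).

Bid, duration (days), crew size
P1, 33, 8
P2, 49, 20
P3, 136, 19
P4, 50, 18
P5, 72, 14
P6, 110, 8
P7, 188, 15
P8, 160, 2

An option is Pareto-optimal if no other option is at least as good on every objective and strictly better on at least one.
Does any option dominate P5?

P1 vs P5: duration 33≤72, crew size 8≤14 — P1 is at least as good on every objective and strictly better on at least one, so P1 dominates P5.

Yes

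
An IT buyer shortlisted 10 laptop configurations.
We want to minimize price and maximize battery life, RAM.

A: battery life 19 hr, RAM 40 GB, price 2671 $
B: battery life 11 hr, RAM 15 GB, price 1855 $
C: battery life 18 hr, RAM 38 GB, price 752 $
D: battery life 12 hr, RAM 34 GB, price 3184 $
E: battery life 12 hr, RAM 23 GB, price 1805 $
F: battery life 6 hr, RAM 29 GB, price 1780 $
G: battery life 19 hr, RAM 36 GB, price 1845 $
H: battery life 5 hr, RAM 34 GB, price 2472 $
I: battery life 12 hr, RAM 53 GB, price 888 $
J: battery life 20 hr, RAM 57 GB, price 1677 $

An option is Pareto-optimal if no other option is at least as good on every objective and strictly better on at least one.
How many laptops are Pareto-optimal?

A: dominated by J (battery life 20≥19, RAM 57≥40, price 1677≤2671).
B: dominated by C (battery life 18≥11, RAM 38≥15, price 752≤1855).
C: not dominated (best price).
D: dominated by A (battery life 19≥12, RAM 40≥34, price 2671≤3184).
E: dominated by C (battery life 18≥12, RAM 38≥23, price 752≤1805).
F: dominated by C (battery life 18≥6, RAM 38≥29, price 752≤1780).
G: dominated by J (battery life 20≥19, RAM 57≥36, price 1677≤1845).
H: dominated by C (battery life 18≥5, RAM 38≥34, price 752≤2472).
I: not dominated.
J: not dominated (best battery life).
Pareto-optimal: C, I, J → 3.

3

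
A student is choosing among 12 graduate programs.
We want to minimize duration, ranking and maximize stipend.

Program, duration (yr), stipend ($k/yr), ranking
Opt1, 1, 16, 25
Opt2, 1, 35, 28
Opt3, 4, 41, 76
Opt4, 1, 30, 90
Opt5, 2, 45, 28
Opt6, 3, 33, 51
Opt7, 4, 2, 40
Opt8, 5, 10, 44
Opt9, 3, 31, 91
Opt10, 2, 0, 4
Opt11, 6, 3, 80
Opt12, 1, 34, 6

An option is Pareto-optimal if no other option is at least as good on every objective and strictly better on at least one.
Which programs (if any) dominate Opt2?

Opt1: worse on stipend (16 vs 35).
Opt3: worse on duration (4 vs 1).
Opt4: worse on stipend (30 vs 35).
Opt5: worse on duration (2 vs 1).
Opt6: worse on duration (3 vs 1).
Opt7: worse on duration (4 vs 1).
Opt8: worse on duration (5 vs 1).
Opt9: worse on duration (3 vs 1).
Opt10: worse on duration (2 vs 1).
Opt11: worse on duration (6 vs 1).
Opt12: worse on stipend (34 vs 35).
No option dominates Opt2.

none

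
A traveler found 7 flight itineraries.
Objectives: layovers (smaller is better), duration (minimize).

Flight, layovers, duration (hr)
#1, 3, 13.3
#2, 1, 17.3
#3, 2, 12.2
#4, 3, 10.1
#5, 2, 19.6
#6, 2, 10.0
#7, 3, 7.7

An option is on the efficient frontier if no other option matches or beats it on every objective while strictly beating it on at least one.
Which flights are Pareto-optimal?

#1: dominated by #3 (layovers 2≤3, duration 12.2≤13.3).
#2: not dominated (best layovers).
#3: dominated by #6 (layovers 2≤2, duration 10.0≤12.2).
#4: dominated by #6 (layovers 2≤3, duration 10.0≤10.1).
#5: dominated by #2 (layovers 1≤2, duration 17.3≤19.6).
#6: not dominated.
#7: not dominated (best duration).

#2, #6, #7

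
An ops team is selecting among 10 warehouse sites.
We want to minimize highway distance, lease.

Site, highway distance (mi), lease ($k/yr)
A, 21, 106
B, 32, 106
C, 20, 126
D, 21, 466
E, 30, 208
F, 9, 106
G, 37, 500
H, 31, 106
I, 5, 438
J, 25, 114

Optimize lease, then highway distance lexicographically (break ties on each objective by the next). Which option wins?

F

First minimize lease: best is 106, kept {A, B, F, H}.
Then minimize highway distance: best is 9, kept {F}.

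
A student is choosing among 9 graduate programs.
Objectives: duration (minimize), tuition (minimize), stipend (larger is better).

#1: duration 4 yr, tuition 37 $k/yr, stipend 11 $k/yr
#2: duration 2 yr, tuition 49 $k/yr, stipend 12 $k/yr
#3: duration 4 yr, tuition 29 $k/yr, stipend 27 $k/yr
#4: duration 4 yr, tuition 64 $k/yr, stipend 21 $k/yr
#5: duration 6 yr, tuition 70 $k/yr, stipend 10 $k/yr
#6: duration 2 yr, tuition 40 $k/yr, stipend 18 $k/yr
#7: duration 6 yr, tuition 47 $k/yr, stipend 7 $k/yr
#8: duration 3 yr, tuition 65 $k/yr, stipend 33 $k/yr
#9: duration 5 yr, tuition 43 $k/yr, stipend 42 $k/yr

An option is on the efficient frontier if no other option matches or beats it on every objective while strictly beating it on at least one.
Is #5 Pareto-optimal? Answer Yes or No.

#1 vs #5: duration 4≤6, tuition 37≤70, stipend 11≥10 — #1 is at least as good on every objective and strictly better on at least one, so #1 dominates #5.

No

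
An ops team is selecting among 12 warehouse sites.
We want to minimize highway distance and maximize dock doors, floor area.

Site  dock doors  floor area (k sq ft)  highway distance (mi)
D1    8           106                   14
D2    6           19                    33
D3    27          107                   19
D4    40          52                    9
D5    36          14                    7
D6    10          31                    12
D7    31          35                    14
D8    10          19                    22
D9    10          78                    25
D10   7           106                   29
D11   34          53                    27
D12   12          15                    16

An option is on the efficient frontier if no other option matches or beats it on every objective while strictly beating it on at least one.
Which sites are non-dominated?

D1: not dominated.
D2: dominated by D1 (dock doors 8≥6, floor area 106≥19, highway distance 14≤33).
D3: not dominated (best floor area).
D4: not dominated (best dock doors).
D5: not dominated (best highway distance).
D6: dominated by D4 (dock doors 40≥10, floor area 52≥31, highway distance 9≤12).
D7: dominated by D4 (dock doors 40≥31, floor area 52≥35, highway distance 9≤14).
D8: dominated by D3 (dock doors 27≥10, floor area 107≥19, highway distance 19≤22).
D9: dominated by D3 (dock doors 27≥10, floor area 107≥78, highway distance 19≤25).
D10: dominated by D1 (dock doors 8≥7, floor area 106≥106, highway distance 14≤29).
D11: not dominated.
D12: dominated by D4 (dock doors 40≥12, floor area 52≥15, highway distance 9≤16).

D1, D3, D4, D5, D11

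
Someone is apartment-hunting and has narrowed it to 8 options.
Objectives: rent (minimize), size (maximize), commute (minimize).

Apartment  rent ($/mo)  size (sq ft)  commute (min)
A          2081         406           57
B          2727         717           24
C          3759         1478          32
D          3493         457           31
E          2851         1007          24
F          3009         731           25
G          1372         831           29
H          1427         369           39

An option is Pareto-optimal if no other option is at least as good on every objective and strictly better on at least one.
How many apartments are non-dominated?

A: dominated by G (rent 1372≤2081, size 831≥406, commute 29≤57).
B: not dominated.
C: not dominated (best size).
D: dominated by B (rent 2727≤3493, size 717≥457, commute 24≤31).
E: not dominated.
F: dominated by E (rent 2851≤3009, size 1007≥731, commute 24≤25).
G: not dominated (best rent).
H: dominated by G (rent 1372≤1427, size 831≥369, commute 29≤39).
Pareto-optimal: B, C, E, G → 4.

4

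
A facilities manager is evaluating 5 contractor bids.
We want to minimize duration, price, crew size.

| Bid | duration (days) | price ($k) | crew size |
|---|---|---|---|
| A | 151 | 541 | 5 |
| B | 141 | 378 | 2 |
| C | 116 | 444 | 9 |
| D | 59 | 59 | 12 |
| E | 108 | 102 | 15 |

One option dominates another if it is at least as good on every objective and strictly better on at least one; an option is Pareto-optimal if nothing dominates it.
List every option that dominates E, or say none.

D: duration 59≤108, price 59≤102, crew size 12≤15 — dominates E.
Others (A, B, C) are each worse than E on at least one objective.

D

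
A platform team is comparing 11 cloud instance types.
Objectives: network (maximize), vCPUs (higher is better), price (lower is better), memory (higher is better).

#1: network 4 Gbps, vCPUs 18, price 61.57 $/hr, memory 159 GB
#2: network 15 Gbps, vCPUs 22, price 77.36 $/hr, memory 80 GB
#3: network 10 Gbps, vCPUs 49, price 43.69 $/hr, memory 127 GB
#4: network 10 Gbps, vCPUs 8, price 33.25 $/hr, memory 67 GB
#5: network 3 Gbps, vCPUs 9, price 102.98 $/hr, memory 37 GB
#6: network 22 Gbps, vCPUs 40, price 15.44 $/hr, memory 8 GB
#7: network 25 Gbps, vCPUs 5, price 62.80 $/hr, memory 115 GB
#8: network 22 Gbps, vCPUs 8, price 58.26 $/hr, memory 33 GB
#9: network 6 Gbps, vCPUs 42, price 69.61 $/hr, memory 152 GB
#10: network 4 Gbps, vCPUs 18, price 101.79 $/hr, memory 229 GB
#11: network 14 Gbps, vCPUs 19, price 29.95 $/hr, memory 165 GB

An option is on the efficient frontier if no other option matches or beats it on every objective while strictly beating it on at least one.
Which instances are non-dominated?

#1: dominated by #11 (network 14≥4, vCPUs 19≥18, price 29.95≤61.57, memory 165≥159).
#2: not dominated.
#3: not dominated (best vCPUs).
#4: dominated by #11 (network 14≥10, vCPUs 19≥8, price 29.95≤33.25, memory 165≥67).
#5: dominated by #1 (network 4≥3, vCPUs 18≥9, price 61.57≤102.98, memory 159≥37).
#6: not dominated (best price).
#7: not dominated (best network).
#8: not dominated.
#9: not dominated.
#10: not dominated (best memory).
#11: not dominated.

#2, #3, #6, #7, #8, #9, #10, #11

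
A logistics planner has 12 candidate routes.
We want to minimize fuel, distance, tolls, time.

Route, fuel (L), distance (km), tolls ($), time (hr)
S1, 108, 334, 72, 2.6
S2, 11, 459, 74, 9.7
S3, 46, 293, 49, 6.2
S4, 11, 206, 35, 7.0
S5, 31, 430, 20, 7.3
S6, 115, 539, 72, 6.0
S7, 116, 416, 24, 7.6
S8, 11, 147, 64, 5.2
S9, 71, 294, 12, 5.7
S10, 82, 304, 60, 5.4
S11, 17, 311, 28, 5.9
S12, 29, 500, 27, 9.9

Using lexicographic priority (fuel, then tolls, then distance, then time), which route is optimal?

S4

First minimize fuel: best is 11, kept {S2, S4, S8}.
Then minimize tolls: best is 35, kept {S4}.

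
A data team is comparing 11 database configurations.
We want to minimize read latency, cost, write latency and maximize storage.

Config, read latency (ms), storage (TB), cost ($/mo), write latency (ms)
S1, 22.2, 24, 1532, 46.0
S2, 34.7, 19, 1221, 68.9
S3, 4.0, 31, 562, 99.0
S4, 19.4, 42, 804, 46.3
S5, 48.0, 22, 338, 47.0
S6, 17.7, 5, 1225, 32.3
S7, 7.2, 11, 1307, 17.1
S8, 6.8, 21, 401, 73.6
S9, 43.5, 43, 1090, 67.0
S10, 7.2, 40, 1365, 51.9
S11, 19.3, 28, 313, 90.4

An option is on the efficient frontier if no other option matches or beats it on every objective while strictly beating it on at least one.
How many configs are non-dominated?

10

S1: not dominated.
S2: dominated by S4 (read latency 19.4≤34.7, storage 42≥19, cost 804≤1221, write latency 46.3≤68.9).
S3: not dominated (best read latency).
S4: not dominated.
S5: not dominated.
S6: not dominated.
S7: not dominated (best write latency).
S8: not dominated.
S9: not dominated (best storage).
S10: not dominated.
S11: not dominated (best cost).
Pareto-optimal: S1, S3, S4, S5, S6, S7, S8, S9, S10, S11 → 10.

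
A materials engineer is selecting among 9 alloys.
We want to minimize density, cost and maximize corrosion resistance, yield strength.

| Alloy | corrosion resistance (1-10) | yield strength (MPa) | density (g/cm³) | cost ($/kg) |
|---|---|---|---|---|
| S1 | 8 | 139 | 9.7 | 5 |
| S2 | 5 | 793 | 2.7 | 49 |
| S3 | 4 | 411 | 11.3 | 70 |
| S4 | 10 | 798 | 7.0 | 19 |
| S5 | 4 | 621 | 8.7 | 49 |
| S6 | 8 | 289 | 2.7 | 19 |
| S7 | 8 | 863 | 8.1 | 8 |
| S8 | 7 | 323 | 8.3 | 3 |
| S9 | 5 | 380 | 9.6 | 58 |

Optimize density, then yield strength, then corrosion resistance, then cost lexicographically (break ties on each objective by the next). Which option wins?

S2

First minimize density: best is 2.7, kept {S2, S6}.
Then maximize yield strength: best is 793, kept {S2}.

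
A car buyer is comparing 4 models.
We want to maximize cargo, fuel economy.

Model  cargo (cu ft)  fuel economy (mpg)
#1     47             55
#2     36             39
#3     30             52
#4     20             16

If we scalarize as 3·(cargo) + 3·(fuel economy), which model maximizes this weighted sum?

#1

#1: 3·47 + 3·55 = 306
#2: 3·36 + 3·39 = 225
#3: 3·30 + 3·52 = 246
#4: 3·20 + 3·16 = 108
Highest: #1 at 306.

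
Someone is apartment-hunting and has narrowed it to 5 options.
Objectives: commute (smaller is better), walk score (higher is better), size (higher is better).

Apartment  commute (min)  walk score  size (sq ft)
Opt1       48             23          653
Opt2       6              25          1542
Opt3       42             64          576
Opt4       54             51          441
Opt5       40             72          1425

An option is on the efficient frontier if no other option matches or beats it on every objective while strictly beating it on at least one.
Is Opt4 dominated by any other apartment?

Opt3 vs Opt4: commute 42≤54, walk score 64≥51, size 576≥441 — Opt3 is at least as good on every objective and strictly better on at least one, so Opt3 dominates Opt4.

Yes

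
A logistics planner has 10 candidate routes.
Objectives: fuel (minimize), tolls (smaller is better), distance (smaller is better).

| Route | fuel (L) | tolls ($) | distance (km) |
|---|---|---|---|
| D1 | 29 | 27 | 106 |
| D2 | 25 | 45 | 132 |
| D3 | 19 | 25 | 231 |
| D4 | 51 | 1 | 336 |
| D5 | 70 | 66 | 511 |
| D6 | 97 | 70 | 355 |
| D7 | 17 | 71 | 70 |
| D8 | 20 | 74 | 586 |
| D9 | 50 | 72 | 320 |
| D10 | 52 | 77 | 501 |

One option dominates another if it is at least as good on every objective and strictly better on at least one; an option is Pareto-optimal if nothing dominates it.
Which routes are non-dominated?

D1, D2, D3, D4, D7

D1: not dominated.
D2: not dominated.
D3: not dominated.
D4: not dominated (best tolls).
D5: dominated by D1 (fuel 29≤70, tolls 27≤66, distance 106≤511).
D6: dominated by D1 (fuel 29≤97, tolls 27≤70, distance 106≤355).
D7: not dominated (best fuel).
D8: dominated by D3 (fuel 19≤20, tolls 25≤74, distance 231≤586).
D9: dominated by D1 (fuel 29≤50, tolls 27≤72, distance 106≤320).
D10: dominated by D1 (fuel 29≤52, tolls 27≤77, distance 106≤501).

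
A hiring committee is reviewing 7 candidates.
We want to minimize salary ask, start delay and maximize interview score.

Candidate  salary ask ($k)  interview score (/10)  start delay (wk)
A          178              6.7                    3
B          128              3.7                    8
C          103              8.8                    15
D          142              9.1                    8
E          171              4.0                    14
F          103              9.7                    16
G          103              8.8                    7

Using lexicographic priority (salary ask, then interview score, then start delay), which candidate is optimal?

F

First minimize salary ask: best is 103, kept {C, F, G}.
Then maximize interview score: best is 9.7, kept {F}.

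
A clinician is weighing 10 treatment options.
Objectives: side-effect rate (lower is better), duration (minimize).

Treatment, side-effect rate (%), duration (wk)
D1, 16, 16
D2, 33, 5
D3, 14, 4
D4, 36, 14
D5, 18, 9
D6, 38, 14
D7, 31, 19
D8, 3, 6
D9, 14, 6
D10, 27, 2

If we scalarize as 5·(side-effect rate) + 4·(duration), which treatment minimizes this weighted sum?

D1: 5·16 + 4·16 = 144
D2: 5·33 + 4·5 = 185
D3: 5·14 + 4·4 = 86
D4: 5·36 + 4·14 = 236
D5: 5·18 + 4·9 = 126
D6: 5·38 + 4·14 = 246
D7: 5·31 + 4·19 = 231
D8: 5·3 + 4·6 = 39
D9: 5·14 + 4·6 = 94
D10: 5·27 + 4·2 = 143
Lowest: D8 at 39.

D8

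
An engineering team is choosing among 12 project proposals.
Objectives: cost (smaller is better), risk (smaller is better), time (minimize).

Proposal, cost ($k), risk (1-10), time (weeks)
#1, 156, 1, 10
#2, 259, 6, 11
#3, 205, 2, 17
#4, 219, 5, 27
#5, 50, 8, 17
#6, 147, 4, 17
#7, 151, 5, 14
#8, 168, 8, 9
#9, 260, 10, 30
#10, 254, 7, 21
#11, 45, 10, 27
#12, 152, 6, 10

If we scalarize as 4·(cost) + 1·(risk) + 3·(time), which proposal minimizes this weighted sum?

#1: 4·156 + 1·1 + 3·10 = 655
#2: 4·259 + 1·6 + 3·11 = 1075
#3: 4·205 + 1·2 + 3·17 = 873
#4: 4·219 + 1·5 + 3·27 = 962
#5: 4·50 + 1·8 + 3·17 = 259
#6: 4·147 + 1·4 + 3·17 = 643
#7: 4·151 + 1·5 + 3·14 = 651
#8: 4·168 + 1·8 + 3·9 = 707
#9: 4·260 + 1·10 + 3·30 = 1140
#10: 4·254 + 1·7 + 3·21 = 1086
#11: 4·45 + 1·10 + 3·27 = 271
#12: 4·152 + 1·6 + 3·10 = 644
Lowest: #5 at 259.

#5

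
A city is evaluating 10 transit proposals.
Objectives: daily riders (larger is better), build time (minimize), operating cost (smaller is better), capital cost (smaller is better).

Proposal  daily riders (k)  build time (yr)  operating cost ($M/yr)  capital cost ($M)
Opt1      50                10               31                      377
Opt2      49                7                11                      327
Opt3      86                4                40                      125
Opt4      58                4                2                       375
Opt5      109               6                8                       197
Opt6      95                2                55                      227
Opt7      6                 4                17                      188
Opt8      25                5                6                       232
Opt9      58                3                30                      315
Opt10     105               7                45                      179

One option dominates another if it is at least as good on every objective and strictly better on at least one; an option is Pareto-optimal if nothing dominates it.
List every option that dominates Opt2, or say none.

Opt5: daily riders 109≥49, build time 6≤7, operating cost 8≤11, capital cost 197≤327 — dominates Opt2.
Others (Opt1, Opt3, Opt4, Opt6, Opt7, Opt8, Opt9, Opt10) are each worse than Opt2 on at least one objective.

Opt5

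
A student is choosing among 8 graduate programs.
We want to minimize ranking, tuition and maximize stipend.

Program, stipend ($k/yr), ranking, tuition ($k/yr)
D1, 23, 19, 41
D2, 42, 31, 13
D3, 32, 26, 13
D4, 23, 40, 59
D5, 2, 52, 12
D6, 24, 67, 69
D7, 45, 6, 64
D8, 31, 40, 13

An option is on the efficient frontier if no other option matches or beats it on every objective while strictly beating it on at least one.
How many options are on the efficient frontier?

5

D1: not dominated.
D2: not dominated.
D3: not dominated.
D4: dominated by D1 (stipend 23≥23, ranking 19≤40, tuition 41≤59).
D5: not dominated (best tuition).
D6: dominated by D2 (stipend 42≥24, ranking 31≤67, tuition 13≤69).
D7: not dominated (best stipend).
D8: dominated by D2 (stipend 42≥31, ranking 31≤40, tuition 13≤13).
Pareto-optimal: D1, D2, D3, D5, D7 → 5.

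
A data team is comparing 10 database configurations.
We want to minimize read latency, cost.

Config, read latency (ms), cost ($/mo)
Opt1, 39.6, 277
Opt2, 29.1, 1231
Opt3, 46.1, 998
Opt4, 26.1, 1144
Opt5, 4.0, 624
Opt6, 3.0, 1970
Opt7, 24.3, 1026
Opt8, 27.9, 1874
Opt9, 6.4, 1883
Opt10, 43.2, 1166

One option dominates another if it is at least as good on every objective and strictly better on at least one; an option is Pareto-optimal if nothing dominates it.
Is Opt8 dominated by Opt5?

Opt5 vs Opt8: read latency 4.0≤27.9, cost 624≤1874 — Opt5 is at least as good on every objective with at least one strict improvement.

Yes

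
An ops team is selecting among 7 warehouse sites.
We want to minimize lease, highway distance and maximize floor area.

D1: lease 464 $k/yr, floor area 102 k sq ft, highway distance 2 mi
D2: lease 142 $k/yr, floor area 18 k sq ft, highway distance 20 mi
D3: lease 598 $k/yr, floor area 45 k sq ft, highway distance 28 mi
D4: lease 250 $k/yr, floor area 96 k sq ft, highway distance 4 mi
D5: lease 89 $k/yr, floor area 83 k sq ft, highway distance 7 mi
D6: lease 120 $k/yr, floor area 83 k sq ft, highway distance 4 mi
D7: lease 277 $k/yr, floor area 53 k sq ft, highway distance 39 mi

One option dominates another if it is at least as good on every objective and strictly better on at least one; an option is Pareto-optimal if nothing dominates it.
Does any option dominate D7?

Yes

D4 vs D7: lease 250≤277, floor area 96≥53, highway distance 4≤39 — D4 is at least as good on every objective and strictly better on at least one, so D4 dominates D7.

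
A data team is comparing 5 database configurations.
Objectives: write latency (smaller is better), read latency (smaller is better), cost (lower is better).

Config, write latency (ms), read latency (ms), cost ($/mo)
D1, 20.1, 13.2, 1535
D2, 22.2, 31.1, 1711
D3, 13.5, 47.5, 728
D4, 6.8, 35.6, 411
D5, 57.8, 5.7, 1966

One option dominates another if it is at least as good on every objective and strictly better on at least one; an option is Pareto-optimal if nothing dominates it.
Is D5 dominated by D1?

No

D1 vs D5: D1 is worse on read latency (13.2 vs 5.7), so it does not dominate D5.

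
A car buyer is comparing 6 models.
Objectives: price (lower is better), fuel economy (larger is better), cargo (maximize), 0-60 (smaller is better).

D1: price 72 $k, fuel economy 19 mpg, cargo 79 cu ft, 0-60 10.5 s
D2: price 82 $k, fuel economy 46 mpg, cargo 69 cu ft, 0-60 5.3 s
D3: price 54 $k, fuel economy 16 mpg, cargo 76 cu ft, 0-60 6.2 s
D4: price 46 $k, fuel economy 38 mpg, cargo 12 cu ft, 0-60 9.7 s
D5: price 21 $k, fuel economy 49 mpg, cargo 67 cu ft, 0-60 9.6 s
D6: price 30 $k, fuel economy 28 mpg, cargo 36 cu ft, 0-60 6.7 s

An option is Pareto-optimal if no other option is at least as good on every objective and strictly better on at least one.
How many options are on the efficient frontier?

5

D1: not dominated (best cargo).
D2: not dominated (best 0-60).
D3: not dominated.
D4: dominated by D5 (price 21≤46, fuel economy 49≥38, cargo 67≥12, 0-60 9.6≤9.7).
D5: not dominated (best price).
D6: not dominated.
Pareto-optimal: D1, D2, D3, D5, D6 → 5.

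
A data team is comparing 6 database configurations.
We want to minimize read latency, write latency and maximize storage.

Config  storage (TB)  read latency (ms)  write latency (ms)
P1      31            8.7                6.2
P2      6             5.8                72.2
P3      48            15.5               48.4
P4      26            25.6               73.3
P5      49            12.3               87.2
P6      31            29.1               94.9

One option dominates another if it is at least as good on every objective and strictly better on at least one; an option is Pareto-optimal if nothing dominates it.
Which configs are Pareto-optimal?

P1, P2, P3, P5

P1: not dominated (best write latency).
P2: not dominated (best read latency).
P3: not dominated.
P4: dominated by P1 (storage 31≥26, read latency 8.7≤25.6, write latency 6.2≤73.3).
P5: not dominated (best storage).
P6: dominated by P1 (storage 31≥31, read latency 8.7≤29.1, write latency 6.2≤94.9).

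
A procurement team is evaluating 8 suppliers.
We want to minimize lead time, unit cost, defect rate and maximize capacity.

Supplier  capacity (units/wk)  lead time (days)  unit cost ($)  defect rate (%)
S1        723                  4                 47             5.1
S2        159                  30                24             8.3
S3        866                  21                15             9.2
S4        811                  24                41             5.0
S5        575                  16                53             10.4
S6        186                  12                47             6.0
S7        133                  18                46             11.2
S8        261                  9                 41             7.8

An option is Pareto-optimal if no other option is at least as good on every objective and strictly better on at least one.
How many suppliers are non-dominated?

5

S1: not dominated (best lead time).
S2: not dominated.
S3: not dominated (best capacity).
S4: not dominated (best defect rate).
S5: dominated by S1 (capacity 723≥575, lead time 4≤16, unit cost 47≤53, defect rate 5.1≤10.4).
S6: dominated by S1 (capacity 723≥186, lead time 4≤12, unit cost 47≤47, defect rate 5.1≤6.0).
S7: dominated by S8 (capacity 261≥133, lead time 9≤18, unit cost 41≤46, defect rate 7.8≤11.2).
S8: not dominated.
Pareto-optimal: S1, S2, S3, S4, S8 → 5.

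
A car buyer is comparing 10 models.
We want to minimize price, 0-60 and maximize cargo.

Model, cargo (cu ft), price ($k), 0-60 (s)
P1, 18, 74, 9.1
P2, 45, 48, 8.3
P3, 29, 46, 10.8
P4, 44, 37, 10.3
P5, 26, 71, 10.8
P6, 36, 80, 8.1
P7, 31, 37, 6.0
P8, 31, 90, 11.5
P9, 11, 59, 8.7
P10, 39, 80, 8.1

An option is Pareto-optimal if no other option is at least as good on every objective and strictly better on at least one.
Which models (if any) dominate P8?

P2: cargo 45≥31, price 48≤90, 0-60 8.3≤11.5 — dominates P8.
P4: cargo 44≥31, price 37≤90, 0-60 10.3≤11.5 — dominates P8.
P6: cargo 36≥31, price 80≤90, 0-60 8.1≤11.5 — dominates P8.
P7: cargo 31≥31, price 37≤90, 0-60 6.0≤11.5 — dominates P8.
P10: cargo 39≥31, price 80≤90, 0-60 8.1≤11.5 — dominates P8.
Others (P1, P3, P5, P9) are each worse than P8 on at least one objective.

P2, P4, P6, P7, P10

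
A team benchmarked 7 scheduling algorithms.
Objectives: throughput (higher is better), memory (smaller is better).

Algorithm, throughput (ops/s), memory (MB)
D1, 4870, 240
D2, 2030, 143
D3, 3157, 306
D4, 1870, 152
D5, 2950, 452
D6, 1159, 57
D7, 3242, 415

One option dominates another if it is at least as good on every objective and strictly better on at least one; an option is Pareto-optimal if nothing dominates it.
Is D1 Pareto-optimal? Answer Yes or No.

D2: worse on throughput (2030 vs 4870).
D3: worse on throughput (3157 vs 4870).
D4: worse on throughput (1870 vs 4870).
D5: worse on throughput (2950 vs 4870).
D6: worse on throughput (1159 vs 4870).
D7: worse on throughput (3242 vs 4870).
No option is at least as good as D1 on every objective and strictly better on one.

Yes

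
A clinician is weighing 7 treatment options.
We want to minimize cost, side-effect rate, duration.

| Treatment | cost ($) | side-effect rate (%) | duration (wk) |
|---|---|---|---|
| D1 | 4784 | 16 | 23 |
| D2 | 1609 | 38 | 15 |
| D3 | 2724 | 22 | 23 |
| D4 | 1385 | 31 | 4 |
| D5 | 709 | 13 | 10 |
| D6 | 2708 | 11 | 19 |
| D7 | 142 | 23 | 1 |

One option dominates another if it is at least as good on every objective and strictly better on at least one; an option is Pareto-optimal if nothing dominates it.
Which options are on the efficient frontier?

D1: dominated by D5 (cost 709≤4784, side-effect rate 13≤16, duration 10≤23).
D2: dominated by D4 (cost 1385≤1609, side-effect rate 31≤38, duration 4≤15).
D3: dominated by D5 (cost 709≤2724, side-effect rate 13≤22, duration 10≤23).
D4: dominated by D7 (cost 142≤1385, side-effect rate 23≤31, duration 1≤4).
D5: not dominated.
D6: not dominated (best side-effect rate).
D7: not dominated (best cost).

D5, D6, D7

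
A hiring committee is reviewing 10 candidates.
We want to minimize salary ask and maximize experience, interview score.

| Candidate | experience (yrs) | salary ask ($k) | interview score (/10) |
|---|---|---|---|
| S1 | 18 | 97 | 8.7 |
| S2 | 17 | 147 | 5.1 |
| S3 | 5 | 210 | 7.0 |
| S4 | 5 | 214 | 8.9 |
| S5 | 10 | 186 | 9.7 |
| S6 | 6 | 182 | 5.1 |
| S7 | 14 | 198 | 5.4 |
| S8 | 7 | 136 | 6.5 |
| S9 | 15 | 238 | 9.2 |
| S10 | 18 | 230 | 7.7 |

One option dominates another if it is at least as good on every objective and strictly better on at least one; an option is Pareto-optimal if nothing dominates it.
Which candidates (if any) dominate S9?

none

S1: worse on interview score (8.7 vs 9.2).
S2: worse on interview score (5.1 vs 9.2).
S3: worse on experience (5 vs 15).
S4: worse on experience (5 vs 15).
S5: worse on experience (10 vs 15).
S6: worse on experience (6 vs 15).
S7: worse on experience (14 vs 15).
S8: worse on experience (7 vs 15).
S10: worse on interview score (7.7 vs 9.2).
No option dominates S9.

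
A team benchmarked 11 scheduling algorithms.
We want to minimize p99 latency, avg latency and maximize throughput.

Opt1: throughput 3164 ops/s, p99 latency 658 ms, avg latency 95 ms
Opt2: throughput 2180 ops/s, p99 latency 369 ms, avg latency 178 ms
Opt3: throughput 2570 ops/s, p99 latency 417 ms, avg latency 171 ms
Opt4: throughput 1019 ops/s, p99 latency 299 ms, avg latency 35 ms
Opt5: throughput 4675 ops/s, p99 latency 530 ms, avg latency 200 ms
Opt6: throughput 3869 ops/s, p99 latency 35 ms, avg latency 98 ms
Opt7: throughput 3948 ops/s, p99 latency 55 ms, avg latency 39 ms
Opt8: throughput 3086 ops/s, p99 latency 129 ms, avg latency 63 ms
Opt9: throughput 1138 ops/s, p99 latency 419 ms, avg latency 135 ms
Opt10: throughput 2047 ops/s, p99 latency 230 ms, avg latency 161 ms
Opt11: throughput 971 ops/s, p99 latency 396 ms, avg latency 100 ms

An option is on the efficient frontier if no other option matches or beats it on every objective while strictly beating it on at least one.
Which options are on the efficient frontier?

Opt4, Opt5, Opt6, Opt7

Opt1: dominated by Opt7 (throughput 3948≥3164, p99 latency 55≤658, avg latency 39≤95).
Opt2: dominated by Opt6 (throughput 3869≥2180, p99 latency 35≤369, avg latency 98≤178).
Opt3: dominated by Opt6 (throughput 3869≥2570, p99 latency 35≤417, avg latency 98≤171).
Opt4: not dominated (best avg latency).
Opt5: not dominated (best throughput).
Opt6: not dominated (best p99 latency).
Opt7: not dominated.
Opt8: dominated by Opt7 (throughput 3948≥3086, p99 latency 55≤129, avg latency 39≤63).
Opt9: dominated by Opt6 (throughput 3869≥1138, p99 latency 35≤419, avg latency 98≤135).
Opt10: dominated by Opt6 (throughput 3869≥2047, p99 latency 35≤230, avg latency 98≤161).
Opt11: dominated by Opt4 (throughput 1019≥971, p99 latency 299≤396, avg latency 35≤100).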